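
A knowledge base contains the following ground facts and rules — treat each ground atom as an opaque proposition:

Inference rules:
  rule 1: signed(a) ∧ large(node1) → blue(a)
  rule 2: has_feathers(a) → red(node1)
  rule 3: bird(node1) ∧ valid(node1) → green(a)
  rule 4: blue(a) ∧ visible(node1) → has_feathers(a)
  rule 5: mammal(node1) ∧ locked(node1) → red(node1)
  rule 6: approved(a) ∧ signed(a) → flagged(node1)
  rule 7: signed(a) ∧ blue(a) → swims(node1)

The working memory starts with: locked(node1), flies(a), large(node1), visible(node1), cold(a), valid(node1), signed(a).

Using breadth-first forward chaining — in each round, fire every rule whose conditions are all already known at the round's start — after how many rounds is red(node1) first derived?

3

Round 1 fires rule 1, giving blue(a).
Round 2 fires rule 4, rule 7, giving has_feathers(a), swims(node1).
Round 3 fires rule 2, giving red(node1).
red(node1) first appears in round 3.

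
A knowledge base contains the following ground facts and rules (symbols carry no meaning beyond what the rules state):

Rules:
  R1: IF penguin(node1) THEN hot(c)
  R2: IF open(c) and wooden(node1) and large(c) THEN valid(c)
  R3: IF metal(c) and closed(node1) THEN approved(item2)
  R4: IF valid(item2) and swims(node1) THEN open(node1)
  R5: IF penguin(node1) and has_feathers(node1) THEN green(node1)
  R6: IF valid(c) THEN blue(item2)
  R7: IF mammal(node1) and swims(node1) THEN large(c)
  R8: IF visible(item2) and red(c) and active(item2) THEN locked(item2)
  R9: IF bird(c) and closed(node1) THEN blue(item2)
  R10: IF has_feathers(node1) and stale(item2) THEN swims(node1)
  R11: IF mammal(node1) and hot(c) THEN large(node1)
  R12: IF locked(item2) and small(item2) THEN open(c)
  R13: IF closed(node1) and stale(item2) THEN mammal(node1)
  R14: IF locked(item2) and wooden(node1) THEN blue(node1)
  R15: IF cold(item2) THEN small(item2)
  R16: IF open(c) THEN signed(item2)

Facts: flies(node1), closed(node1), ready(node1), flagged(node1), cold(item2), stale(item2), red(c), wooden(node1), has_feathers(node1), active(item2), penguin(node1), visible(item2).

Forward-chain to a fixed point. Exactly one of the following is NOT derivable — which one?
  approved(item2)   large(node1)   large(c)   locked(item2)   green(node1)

approved(item2)

Round 1 — R1, R5, R8, R10, R13, R15, derive hot(c), green(node1), locked(item2), swims(node1), mammal(node1), small(item2).
Round 2 — R7, R11, R12, R14, derive large(c), large(node1), open(c), blue(node1).
Round 3 — R2, R16, derive valid(c), signed(item2).
Round 4 — R6, derive blue(item2).
Derived: large(node1) (round 2), locked(item2) (round 1), large(c) (round 2), green(node1) (round 1). approved(item2) never appears in any round.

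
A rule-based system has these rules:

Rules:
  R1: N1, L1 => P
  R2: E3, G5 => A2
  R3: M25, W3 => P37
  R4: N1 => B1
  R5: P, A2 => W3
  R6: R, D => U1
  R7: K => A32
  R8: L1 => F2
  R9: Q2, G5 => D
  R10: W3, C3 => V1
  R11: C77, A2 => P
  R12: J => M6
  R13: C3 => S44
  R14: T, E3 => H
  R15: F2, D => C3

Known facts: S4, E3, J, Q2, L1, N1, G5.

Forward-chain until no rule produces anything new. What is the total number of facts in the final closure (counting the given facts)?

Round 1: R1 [N1, L1 => P]; R2 [E3, G5 => A2]; R4 [N1 => B1]; R8 [L1 => F2]; R9 [Q2, G5 => D]; R12 [J => M6]. New: P, A2, B1, F2, D, M6.
Round 2: R5 [P, A2 => W3]; R15 [F2, D => C3]. New: W3, C3.
Round 3: R10 [W3, C3 => V1]; R13 [C3 => S44]. New: V1, S44.
Closure: {A2, B1, C3, D, E3, F2, G5, J, L1, M6, N1, P, Q2, S4, S44, V1, W3} — 17 facts.

17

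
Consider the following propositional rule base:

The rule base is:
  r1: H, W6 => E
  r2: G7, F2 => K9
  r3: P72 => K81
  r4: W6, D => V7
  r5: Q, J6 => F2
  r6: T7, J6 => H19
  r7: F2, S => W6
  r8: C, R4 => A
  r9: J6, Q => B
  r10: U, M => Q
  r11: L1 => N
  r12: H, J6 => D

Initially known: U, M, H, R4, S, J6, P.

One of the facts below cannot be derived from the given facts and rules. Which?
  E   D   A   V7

Round 1: r10 [U, M => Q]; r12 [H, J6 => D]. Adds Q, D.
Round 2: r5 [Q, J6 => F2]; r9 [J6, Q => B]. Adds F2, B.
Round 3: r7 [F2, S => W6]. Adds W6.
Round 4: r1 [H, W6 => E]; r4 [W6, D => V7]. Adds E, V7.
Derived: V7 (round 4), E (round 4), D (round 1). A never appears in any round.

A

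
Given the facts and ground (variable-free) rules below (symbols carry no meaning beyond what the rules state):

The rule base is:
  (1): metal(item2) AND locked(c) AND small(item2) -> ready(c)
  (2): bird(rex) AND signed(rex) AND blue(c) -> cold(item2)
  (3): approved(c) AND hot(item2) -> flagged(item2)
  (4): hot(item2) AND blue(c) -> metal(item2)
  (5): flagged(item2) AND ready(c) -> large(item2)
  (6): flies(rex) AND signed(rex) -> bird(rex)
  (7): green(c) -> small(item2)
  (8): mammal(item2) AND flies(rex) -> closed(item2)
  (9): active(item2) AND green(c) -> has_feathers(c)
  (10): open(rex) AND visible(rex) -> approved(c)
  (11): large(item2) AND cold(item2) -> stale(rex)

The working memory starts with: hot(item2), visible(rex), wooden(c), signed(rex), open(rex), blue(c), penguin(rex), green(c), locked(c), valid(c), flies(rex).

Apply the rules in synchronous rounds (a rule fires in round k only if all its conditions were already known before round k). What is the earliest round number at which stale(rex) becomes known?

Round 1: (4) [hot(item2) AND blue(c) -> metal(item2)]; (6) [flies(rex) AND signed(rex) -> bird(rex)]; (7) [green(c) -> small(item2)]; (10) [open(rex) AND visible(rex) -> approved(c)]. Adds metal(item2), bird(rex), small(item2), approved(c).
Round 2: (1) [metal(item2) AND locked(c) AND small(item2) -> ready(c)]; (2) [bird(rex) AND signed(rex) AND blue(c) -> cold(item2)]; (3) [approved(c) AND hot(item2) -> flagged(item2)]. Adds ready(c), cold(item2), flagged(item2).
Round 3: (5) [flagged(item2) AND ready(c) -> large(item2)]. Adds large(item2).
Round 4: (11) [large(item2) AND cold(item2) -> stale(rex)]. Adds stale(rex).
stale(rex) first appears in round 4.

4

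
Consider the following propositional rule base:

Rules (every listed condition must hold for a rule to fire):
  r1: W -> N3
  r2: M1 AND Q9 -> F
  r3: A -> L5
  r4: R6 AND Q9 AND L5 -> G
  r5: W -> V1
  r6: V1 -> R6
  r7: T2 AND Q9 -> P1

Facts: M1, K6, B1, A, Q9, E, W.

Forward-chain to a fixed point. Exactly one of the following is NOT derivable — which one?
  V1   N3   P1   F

P1

Round 1 — r1, r2, r3, r5, derive N3, F, L5, V1.
Round 2 — r6, derive R6.
Round 3 — r4, derive G.
Derived: F (round 1), V1 (round 1), N3 (round 1). P1 never appears in any round.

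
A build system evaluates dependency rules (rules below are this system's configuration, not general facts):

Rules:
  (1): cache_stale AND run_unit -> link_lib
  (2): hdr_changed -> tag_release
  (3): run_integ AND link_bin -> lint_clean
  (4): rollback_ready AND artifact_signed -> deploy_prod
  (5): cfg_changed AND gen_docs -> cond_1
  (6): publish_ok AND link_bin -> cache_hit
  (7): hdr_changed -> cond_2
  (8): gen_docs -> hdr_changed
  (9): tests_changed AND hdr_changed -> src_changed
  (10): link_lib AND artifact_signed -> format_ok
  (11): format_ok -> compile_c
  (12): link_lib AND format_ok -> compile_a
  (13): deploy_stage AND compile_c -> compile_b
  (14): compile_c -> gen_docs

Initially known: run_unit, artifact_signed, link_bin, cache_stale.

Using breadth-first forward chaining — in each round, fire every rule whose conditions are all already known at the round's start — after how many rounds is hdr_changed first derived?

5

Round 1: (1) [cache_stale AND run_unit -> link_lib]. Adds link_lib.
Round 2: (10) [link_lib AND artifact_signed -> format_ok]. Adds format_ok.
Round 3: (11) [format_ok -> compile_c]; (12) [link_lib AND format_ok -> compile_a]. Adds compile_c, compile_a.
Round 4: (14) [compile_c -> gen_docs]. Adds gen_docs.
Round 5: (8) [gen_docs -> hdr_changed]. Adds hdr_changed.
hdr_changed first appears in round 5.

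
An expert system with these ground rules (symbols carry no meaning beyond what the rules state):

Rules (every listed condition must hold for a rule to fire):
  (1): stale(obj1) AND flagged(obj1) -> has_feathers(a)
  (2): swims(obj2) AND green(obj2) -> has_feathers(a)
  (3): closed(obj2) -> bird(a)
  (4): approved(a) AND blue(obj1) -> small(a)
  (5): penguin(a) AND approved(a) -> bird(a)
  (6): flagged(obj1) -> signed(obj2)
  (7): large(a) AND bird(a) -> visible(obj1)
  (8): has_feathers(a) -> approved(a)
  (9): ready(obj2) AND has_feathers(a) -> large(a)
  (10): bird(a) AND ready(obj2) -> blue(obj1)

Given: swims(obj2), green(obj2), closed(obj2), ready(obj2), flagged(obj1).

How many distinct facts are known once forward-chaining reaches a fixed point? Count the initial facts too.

Round 1: (2) [swims(obj2) AND green(obj2) -> has_feathers(a)]; (3) [closed(obj2) -> bird(a)]; (6) [flagged(obj1) -> signed(obj2)]. New: has_feathers(a), bird(a), signed(obj2).
Round 2: (8) [has_feathers(a) -> approved(a)]; (9) [ready(obj2) AND has_feathers(a) -> large(a)]; (10) [bird(a) AND ready(obj2) -> blue(obj1)]. New: approved(a), large(a), blue(obj1).
Round 3: (4) [approved(a) AND blue(obj1) -> small(a)]; (7) [large(a) AND bird(a) -> visible(obj1)]. New: small(a), visible(obj1).
Closure: {approved(a), bird(a), blue(obj1), closed(obj2), flagged(obj1), green(obj2), has_feathers(a), large(a), ready(obj2), signed(obj2), small(a), swims(obj2), visible(obj1)} — 13 facts.

13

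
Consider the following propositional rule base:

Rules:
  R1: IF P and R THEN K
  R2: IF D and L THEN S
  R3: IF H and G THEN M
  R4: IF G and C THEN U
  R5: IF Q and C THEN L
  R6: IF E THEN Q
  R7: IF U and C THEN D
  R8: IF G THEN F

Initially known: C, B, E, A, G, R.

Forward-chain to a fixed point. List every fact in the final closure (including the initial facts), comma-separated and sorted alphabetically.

Round 1: R4 [IF G and C THEN U]; R6 [IF E THEN Q]; R8 [IF G THEN F]. Adds U, Q, F.
Round 2: R5 [IF Q and C THEN L]; R7 [IF U and C THEN D]. Adds L, D.
Round 3: R2 [IF D and L THEN S]. Adds S.

A, B, C, D, E, F, G, L, Q, R, S, U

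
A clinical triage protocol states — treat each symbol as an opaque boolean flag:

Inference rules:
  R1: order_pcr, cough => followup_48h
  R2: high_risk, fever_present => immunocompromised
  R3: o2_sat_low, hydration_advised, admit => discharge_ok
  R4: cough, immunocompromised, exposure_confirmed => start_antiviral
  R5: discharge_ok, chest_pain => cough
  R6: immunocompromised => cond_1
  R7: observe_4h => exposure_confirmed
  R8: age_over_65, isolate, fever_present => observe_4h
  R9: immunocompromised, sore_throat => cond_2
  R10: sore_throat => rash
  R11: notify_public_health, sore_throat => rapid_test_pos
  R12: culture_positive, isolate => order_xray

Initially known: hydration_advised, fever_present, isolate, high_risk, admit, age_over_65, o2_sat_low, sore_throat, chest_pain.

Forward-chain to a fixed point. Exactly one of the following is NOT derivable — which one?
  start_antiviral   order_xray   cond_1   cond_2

order_xray

Round 1: R2 [high_risk, fever_present => immunocompromised]; R3 [o2_sat_low, hydration_advised, admit => discharge_ok]; R8 [age_over_65, isolate, fever_present => observe_4h]; R10 [sore_throat => rash]. New: immunocompromised, discharge_ok, observe_4h, rash.
Round 2: R5 [discharge_ok, chest_pain => cough]; R6 [immunocompromised => cond_1]; R7 [observe_4h => exposure_confirmed]; R9 [immunocompromised, sore_throat => cond_2]. New: cough, cond_1, exposure_confirmed, cond_2.
Round 3: R4 [cough, immunocompromised, exposure_confirmed => start_antiviral]. New: start_antiviral.
Derived: cond_2 (round 2), cond_1 (round 2), start_antiviral (round 3). order_xray never appears in any round.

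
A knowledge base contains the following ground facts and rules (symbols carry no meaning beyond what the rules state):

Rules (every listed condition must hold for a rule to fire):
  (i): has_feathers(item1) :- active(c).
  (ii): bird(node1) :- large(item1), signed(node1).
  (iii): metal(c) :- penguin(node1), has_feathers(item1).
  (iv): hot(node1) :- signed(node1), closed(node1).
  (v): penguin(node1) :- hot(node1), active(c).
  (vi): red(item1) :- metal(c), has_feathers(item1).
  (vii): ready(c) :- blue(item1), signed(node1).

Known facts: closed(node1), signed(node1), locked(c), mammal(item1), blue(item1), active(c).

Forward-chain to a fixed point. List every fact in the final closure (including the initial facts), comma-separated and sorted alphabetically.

Round 1 — (i), (iv), (vii), derive has_feathers(item1), hot(node1), ready(c).
Round 2 — (v), derive penguin(node1).
Round 3 — (iii), derive metal(c).
Round 4 — (vi), derive red(item1).

active(c), blue(item1), closed(node1), has_feathers(item1), hot(node1), locked(c), mammal(item1), metal(c), penguin(node1), ready(c), red(item1), signed(node1)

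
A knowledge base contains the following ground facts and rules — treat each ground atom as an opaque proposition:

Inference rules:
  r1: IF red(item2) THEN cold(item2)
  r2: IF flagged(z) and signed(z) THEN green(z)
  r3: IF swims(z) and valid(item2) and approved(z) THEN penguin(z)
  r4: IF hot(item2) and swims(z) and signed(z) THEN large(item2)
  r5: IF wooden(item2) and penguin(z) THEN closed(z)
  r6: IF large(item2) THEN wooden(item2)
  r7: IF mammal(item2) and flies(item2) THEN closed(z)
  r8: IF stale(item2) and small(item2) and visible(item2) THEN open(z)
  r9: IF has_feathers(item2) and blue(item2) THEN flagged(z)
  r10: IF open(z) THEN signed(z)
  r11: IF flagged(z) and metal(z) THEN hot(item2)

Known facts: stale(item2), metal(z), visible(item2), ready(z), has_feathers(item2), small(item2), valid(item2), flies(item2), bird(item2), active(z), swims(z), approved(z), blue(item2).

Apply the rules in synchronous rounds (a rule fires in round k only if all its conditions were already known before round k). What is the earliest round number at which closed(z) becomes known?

5

Round 1 fires r3, r8, r9, giving penguin(z), open(z), flagged(z).
Round 2 fires r10, r11, giving signed(z), hot(item2).
Round 3 fires r2, r4, giving green(z), large(item2).
Round 4 fires r6, giving wooden(item2).
Round 5 fires r5, giving closed(z).
closed(z) first appears in round 5.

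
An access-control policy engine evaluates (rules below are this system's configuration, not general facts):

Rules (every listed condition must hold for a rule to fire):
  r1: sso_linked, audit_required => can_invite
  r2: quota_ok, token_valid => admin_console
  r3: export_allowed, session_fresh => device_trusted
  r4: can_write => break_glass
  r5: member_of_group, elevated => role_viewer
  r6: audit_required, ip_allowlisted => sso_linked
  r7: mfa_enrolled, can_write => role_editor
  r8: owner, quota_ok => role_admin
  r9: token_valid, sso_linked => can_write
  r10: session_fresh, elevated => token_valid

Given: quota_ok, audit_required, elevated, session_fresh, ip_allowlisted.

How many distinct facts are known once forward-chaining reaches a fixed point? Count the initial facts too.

[1] r6 [audit_required, ip_allowlisted => sso_linked]; r10 [session_fresh, elevated => token_valid]. ⇒ new: sso_linked, token_valid.
[2] r1 [sso_linked, audit_required => can_invite]; r2 [quota_ok, token_valid => admin_console]; r9 [token_valid, sso_linked => can_write]. ⇒ new: can_invite, admin_console, can_write.
[3] r4 [can_write => break_glass]. ⇒ new: break_glass.
Closure: {admin_console, audit_required, break_glass, can_invite, can_write, elevated, ip_allowlisted, quota_ok, session_fresh, sso_linked, token_valid} — 11 facts.

11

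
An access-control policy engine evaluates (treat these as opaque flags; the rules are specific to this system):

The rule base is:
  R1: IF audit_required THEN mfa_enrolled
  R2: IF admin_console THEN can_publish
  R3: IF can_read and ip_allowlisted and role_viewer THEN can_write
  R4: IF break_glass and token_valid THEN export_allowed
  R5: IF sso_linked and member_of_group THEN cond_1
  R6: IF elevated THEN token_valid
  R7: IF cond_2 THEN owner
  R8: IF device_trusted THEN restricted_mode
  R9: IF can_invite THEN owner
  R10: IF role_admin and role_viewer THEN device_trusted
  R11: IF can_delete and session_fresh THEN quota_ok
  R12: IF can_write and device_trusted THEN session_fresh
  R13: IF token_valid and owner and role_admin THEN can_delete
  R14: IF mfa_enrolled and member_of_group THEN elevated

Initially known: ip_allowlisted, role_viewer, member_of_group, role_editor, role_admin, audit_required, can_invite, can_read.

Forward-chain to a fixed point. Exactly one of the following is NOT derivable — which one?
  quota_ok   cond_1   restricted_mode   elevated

Round 1: R1 [IF audit_required THEN mfa_enrolled]; R3 [IF can_read and ip_allowlisted and role_viewer THEN can_write]; R9 [IF can_invite THEN owner]; R10 [IF role_admin and role_viewer THEN device_trusted]. Adds mfa_enrolled, can_write, owner, device_trusted.
Round 2: R8 [IF device_trusted THEN restricted_mode]; R12 [IF can_write and device_trusted THEN session_fresh]; R14 [IF mfa_enrolled and member_of_group THEN elevated]. Adds restricted_mode, session_fresh, elevated.
Round 3: R6 [IF elevated THEN token_valid]. Adds token_valid.
Round 4: R13 [IF token_valid and owner and role_admin THEN can_delete]. Adds can_delete.
Round 5: R11 [IF can_delete and session_fresh THEN quota_ok]. Adds quota_ok.
Derived: elevated (round 2), quota_ok (round 5), restricted_mode (round 2). cond_1 never appears in any round.

cond_1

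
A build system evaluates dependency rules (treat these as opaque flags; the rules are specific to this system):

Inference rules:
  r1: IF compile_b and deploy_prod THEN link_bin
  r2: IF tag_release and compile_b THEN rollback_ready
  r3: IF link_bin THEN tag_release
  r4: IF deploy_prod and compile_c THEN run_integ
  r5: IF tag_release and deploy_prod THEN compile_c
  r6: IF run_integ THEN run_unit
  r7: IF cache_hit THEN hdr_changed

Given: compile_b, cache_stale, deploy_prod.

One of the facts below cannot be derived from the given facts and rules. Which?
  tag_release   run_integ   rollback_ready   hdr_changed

[1] r1 [IF compile_b and deploy_prod THEN link_bin]. ⇒ new: link_bin.
[2] r3 [IF link_bin THEN tag_release]. ⇒ new: tag_release.
[3] r2 [IF tag_release and compile_b THEN rollback_ready]; r5 [IF tag_release and deploy_prod THEN compile_c]. ⇒ new: rollback_ready, compile_c.
[4] r4 [IF deploy_prod and compile_c THEN run_integ]. ⇒ new: run_integ.
[5] r6 [IF run_integ THEN run_unit]. ⇒ new: run_unit.
Derived: tag_release (round 2), run_integ (round 4), rollback_ready (round 3). hdr_changed never appears in any round.

hdr_changed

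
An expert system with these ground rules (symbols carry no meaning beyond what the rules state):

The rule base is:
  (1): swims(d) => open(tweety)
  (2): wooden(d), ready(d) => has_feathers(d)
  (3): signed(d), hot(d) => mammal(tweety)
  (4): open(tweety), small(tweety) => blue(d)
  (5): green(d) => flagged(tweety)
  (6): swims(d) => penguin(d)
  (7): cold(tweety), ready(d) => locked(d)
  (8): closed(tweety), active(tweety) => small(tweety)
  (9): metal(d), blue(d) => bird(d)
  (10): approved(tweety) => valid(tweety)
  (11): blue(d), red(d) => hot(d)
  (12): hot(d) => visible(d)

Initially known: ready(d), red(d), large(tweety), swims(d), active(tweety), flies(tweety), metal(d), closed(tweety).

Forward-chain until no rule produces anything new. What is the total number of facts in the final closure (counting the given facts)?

Round 1: (1) [swims(d) => open(tweety)]; (6) [swims(d) => penguin(d)]; (8) [closed(tweety), active(tweety) => small(tweety)]. New: open(tweety), penguin(d), small(tweety).
Round 2: (4) [open(tweety), small(tweety) => blue(d)]. New: blue(d).
Round 3: (9) [metal(d), blue(d) => bird(d)]; (11) [blue(d), red(d) => hot(d)]. New: bird(d), hot(d).
Round 4: (12) [hot(d) => visible(d)]. New: visible(d).
Closure: {active(tweety), bird(d), blue(d), closed(tweety), flies(tweety), hot(d), large(tweety), metal(d), open(tweety), penguin(d), ready(d), red(d), small(tweety), swims(d), visible(d)} — 15 facts.

15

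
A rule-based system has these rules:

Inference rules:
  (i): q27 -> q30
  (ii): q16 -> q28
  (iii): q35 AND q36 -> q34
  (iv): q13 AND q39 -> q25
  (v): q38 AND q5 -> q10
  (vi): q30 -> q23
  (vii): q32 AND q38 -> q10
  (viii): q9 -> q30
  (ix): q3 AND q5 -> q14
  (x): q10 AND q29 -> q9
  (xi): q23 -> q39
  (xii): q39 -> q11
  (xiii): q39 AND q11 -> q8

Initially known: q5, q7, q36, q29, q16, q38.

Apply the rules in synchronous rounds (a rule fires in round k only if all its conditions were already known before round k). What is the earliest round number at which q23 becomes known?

4

Round 1: (ii) [q16 -> q28]; (v) [q38 AND q5 -> q10]. New: q28, q10.
Round 2: (x) [q10 AND q29 -> q9]. New: q9.
Round 3: (viii) [q9 -> q30]. New: q30.
Round 4: (vi) [q30 -> q23]. New: q23.
q23 first appears in round 4.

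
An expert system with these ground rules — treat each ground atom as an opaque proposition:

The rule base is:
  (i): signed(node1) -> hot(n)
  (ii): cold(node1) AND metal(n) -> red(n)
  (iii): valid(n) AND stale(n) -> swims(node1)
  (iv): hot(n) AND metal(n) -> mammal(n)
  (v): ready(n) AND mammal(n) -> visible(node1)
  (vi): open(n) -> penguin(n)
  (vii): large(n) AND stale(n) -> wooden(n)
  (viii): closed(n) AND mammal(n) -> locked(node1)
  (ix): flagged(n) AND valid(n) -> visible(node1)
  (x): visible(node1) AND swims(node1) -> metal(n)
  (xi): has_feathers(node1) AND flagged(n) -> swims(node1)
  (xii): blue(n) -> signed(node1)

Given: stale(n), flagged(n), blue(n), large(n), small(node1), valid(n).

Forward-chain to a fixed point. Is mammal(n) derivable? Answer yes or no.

Round 1: (iii) [valid(n) AND stale(n) -> swims(node1)]; (vii) [large(n) AND stale(n) -> wooden(n)]; (ix) [flagged(n) AND valid(n) -> visible(node1)]; (xii) [blue(n) -> signed(node1)]. New: swims(node1), wooden(n), visible(node1), signed(node1).
Round 2: (i) [signed(node1) -> hot(n)]; (x) [visible(node1) AND swims(node1) -> metal(n)]. New: hot(n), metal(n).
Round 3: (iv) [hot(n) AND metal(n) -> mammal(n)]. New: mammal(n).
mammal(n) appears in round 3, so it is derivable.

yes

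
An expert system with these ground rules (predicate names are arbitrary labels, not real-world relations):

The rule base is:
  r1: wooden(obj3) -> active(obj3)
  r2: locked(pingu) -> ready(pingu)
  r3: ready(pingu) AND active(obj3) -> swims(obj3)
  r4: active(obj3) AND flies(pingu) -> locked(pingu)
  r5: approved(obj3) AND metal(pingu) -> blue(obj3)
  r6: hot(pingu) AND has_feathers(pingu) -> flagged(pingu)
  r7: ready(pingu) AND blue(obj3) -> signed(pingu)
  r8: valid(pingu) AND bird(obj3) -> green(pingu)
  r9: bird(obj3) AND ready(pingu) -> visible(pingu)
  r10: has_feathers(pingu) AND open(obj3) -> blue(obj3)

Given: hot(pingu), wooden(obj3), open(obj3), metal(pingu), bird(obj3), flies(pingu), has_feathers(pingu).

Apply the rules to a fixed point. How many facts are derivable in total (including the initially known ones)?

15

Round 1 fires r1, r6, r10, giving active(obj3), flagged(pingu), blue(obj3).
Round 2 fires r4, giving locked(pingu).
Round 3 fires r2, giving ready(pingu).
Round 4 fires r3, r7, r9, giving swims(obj3), signed(pingu), visible(pingu).
Closure: {active(obj3), bird(obj3), blue(obj3), flagged(pingu), flies(pingu), has_feathers(pingu), hot(pingu), locked(pingu), metal(pingu), open(obj3), ready(pingu), signed(pingu), swims(obj3), visible(pingu), wooden(obj3)} — 15 facts.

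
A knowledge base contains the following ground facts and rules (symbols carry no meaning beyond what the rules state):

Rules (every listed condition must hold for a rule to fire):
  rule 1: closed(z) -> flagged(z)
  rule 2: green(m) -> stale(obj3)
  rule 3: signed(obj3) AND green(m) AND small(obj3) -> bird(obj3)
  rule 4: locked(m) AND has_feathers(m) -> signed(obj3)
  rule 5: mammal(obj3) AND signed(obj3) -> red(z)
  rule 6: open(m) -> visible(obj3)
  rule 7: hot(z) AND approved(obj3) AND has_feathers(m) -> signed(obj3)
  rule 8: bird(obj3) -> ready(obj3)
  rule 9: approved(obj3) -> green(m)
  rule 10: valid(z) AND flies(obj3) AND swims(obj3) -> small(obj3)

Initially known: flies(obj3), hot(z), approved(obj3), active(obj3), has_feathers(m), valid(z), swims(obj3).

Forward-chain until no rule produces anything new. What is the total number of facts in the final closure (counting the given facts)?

Round 1 — rule 7, rule 9, rule 10, derive signed(obj3), green(m), small(obj3).
Round 2 — rule 2, rule 3, derive stale(obj3), bird(obj3).
Round 3 — rule 8, derive ready(obj3).
Closure: {active(obj3), approved(obj3), bird(obj3), flies(obj3), green(m), has_feathers(m), hot(z), ready(obj3), signed(obj3), small(obj3), stale(obj3), swims(obj3), valid(z)} — 13 facts.

13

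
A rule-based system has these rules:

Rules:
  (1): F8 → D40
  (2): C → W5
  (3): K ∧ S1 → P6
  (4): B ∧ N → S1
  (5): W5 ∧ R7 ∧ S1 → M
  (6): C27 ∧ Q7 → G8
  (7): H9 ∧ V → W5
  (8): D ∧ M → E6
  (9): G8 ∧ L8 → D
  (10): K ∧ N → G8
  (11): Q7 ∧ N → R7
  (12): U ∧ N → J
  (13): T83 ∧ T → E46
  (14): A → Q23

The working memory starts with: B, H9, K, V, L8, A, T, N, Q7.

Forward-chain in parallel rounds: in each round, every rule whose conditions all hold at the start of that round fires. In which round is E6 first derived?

3

Round 1: (4) [B ∧ N → S1]; (7) [H9 ∧ V → W5]; (10) [K ∧ N → G8]; (11) [Q7 ∧ N → R7]; (14) [A → Q23]. New: S1, W5, G8, R7, Q23.
Round 2: (3) [K ∧ S1 → P6]; (5) [W5 ∧ R7 ∧ S1 → M]; (9) [G8 ∧ L8 → D]. New: P6, M, D.
Round 3: (8) [D ∧ M → E6]. New: E6.
E6 first appears in round 3.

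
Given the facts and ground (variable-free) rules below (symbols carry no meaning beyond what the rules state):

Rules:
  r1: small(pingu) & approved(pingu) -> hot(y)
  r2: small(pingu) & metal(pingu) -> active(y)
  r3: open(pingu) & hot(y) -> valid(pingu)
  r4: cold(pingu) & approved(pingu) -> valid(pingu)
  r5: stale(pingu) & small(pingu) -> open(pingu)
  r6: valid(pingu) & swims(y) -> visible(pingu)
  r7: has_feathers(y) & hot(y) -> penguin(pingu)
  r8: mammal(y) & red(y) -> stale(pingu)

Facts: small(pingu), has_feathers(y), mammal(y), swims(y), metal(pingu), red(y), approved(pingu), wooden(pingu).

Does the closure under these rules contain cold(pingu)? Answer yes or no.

no

Round 1 — r1, r2, r8, derive hot(y), active(y), stale(pingu).
Round 2 — r5, r7, derive open(pingu), penguin(pingu).
Round 3 — r3, derive valid(pingu).
Round 4 — r6, derive visible(pingu).
Fixed point reached. No rule has cold(pingu) as a consequent, and it is not given.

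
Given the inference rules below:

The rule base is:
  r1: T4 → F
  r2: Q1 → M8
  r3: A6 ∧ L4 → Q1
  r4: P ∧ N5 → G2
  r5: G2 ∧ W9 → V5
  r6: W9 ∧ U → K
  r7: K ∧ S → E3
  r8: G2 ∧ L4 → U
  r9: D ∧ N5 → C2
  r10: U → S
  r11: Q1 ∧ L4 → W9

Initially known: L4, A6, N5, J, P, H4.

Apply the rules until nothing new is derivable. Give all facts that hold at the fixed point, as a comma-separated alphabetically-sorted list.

Round 1: r3 [A6 ∧ L4 → Q1]; r4 [P ∧ N5 → G2]. Adds Q1, G2.
Round 2: r2 [Q1 → M8]; r8 [G2 ∧ L4 → U]; r11 [Q1 ∧ L4 → W9]. Adds M8, U, W9.
Round 3: r5 [G2 ∧ W9 → V5]; r6 [W9 ∧ U → K]; r10 [U → S]. Adds V5, K, S.
Round 4: r7 [K ∧ S → E3]. Adds E3.

A6, E3, G2, H4, J, K, L4, M8, N5, P, Q1, S, U, V5, W9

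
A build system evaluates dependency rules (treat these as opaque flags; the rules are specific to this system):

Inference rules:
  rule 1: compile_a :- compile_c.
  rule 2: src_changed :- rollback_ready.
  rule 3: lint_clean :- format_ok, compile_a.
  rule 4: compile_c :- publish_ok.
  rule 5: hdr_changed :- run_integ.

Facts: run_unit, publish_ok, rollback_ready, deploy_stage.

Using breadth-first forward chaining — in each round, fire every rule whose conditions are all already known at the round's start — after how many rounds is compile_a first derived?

Round 1 — rule 2, rule 4, derive src_changed, compile_c.
Round 2 — rule 1, derive compile_a.
compile_a first appears in round 2.

2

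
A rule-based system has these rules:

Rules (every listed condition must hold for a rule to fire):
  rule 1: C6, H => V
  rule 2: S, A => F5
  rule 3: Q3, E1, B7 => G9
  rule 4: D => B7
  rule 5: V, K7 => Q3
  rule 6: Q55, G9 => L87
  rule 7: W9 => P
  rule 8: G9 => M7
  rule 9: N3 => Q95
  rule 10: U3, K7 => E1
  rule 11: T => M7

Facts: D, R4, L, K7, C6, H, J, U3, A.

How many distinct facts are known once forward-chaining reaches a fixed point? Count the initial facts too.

Round 1 fires rule 1, rule 4, rule 10, giving V, B7, E1.
Round 2 fires rule 5, giving Q3.
Round 3 fires rule 3, giving G9.
Round 4 fires rule 8, giving M7.
Closure: {A, B7, C6, D, E1, G9, H, J, K7, L, M7, Q3, R4, U3, V} — 15 facts.

15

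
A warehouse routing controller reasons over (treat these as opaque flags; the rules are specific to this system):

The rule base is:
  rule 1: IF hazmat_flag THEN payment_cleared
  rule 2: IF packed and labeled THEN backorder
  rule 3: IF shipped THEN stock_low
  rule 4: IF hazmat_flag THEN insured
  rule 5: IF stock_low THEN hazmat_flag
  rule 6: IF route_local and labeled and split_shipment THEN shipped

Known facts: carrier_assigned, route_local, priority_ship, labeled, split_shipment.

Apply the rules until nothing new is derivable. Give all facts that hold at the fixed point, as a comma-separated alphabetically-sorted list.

carrier_assigned, hazmat_flag, insured, labeled, payment_cleared, priority_ship, route_local, shipped, split_shipment, stock_low

Round 1 fires rule 6, giving shipped.
Round 2 fires rule 3, giving stock_low.
Round 3 fires rule 5, giving hazmat_flag.
Round 4 fires rule 1, rule 4, giving payment_cleared, insured.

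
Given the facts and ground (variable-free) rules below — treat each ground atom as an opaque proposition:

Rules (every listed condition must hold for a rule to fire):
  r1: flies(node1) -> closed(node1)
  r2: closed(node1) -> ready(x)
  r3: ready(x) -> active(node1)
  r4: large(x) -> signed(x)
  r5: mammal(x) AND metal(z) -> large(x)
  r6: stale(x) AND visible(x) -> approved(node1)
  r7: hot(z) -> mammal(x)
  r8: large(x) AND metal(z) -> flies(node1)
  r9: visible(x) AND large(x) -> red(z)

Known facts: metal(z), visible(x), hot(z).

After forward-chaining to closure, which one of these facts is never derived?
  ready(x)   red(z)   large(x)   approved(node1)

approved(node1)

[1] r7 [hot(z) -> mammal(x)]. ⇒ new: mammal(x).
[2] r5 [mammal(x) AND metal(z) -> large(x)]. ⇒ new: large(x).
[3] r4 [large(x) -> signed(x)]; r8 [large(x) AND metal(z) -> flies(node1)]; r9 [visible(x) AND large(x) -> red(z)]. ⇒ new: signed(x), flies(node1), red(z).
[4] r1 [flies(node1) -> closed(node1)]. ⇒ new: closed(node1).
[5] r2 [closed(node1) -> ready(x)]. ⇒ new: ready(x).
[6] r3 [ready(x) -> active(node1)]. ⇒ new: active(node1).
Derived: red(z) (round 3), ready(x) (round 5), large(x) (round 2). approved(node1) never appears in any round.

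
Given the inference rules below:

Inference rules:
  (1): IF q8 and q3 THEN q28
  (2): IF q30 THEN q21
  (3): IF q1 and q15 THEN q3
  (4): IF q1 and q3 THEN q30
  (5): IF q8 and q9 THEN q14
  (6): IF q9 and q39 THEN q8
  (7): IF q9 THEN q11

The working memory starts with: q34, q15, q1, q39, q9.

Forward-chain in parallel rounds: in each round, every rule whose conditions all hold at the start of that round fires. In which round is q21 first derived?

3

Round 1: (3) [IF q1 and q15 THEN q3]; (6) [IF q9 and q39 THEN q8]; (7) [IF q9 THEN q11]. New: q3, q8, q11.
Round 2: (1) [IF q8 and q3 THEN q28]; (4) [IF q1 and q3 THEN q30]; (5) [IF q8 and q9 THEN q14]. New: q28, q30, q14.
Round 3: (2) [IF q30 THEN q21]. New: q21.
q21 first appears in round 3.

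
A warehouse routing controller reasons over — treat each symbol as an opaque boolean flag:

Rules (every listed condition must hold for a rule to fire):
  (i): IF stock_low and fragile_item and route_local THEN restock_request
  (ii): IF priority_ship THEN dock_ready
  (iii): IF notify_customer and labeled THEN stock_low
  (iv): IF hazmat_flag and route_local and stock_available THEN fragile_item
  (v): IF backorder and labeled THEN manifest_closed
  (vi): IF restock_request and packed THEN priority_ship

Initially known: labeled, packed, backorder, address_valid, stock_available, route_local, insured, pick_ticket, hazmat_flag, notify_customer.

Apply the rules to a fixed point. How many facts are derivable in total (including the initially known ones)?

Round 1: (iii) [IF notify_customer and labeled THEN stock_low]; (iv) [IF hazmat_flag and route_local and stock_available THEN fragile_item]; (v) [IF backorder and labeled THEN manifest_closed]. New: stock_low, fragile_item, manifest_closed.
Round 2: (i) [IF stock_low and fragile_item and route_local THEN restock_request]. New: restock_request.
Round 3: (vi) [IF restock_request and packed THEN priority_ship]. New: priority_ship.
Round 4: (ii) [IF priority_ship THEN dock_ready]. New: dock_ready.
Closure: {address_valid, backorder, dock_ready, fragile_item, hazmat_flag, insured, labeled, manifest_closed, notify_customer, packed, pick_ticket, priority_ship, restock_request, route_local, stock_available, stock_low} — 16 facts.

16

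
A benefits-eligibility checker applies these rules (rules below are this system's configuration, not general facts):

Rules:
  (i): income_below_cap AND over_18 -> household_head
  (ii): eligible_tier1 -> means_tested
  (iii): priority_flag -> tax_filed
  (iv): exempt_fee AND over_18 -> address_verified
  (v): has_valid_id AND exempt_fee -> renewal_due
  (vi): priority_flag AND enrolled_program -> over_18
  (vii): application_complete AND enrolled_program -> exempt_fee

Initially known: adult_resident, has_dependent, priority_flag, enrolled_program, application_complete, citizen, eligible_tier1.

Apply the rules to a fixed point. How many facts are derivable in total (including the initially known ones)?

Round 1 — (ii), (iii), (vi), (vii), derive means_tested, tax_filed, over_18, exempt_fee.
Round 2 — (iv), derive address_verified.
Closure: {address_verified, adult_resident, application_complete, citizen, eligible_tier1, enrolled_program, exempt_fee, has_dependent, means_tested, over_18, priority_flag, tax_filed} — 12 facts.

12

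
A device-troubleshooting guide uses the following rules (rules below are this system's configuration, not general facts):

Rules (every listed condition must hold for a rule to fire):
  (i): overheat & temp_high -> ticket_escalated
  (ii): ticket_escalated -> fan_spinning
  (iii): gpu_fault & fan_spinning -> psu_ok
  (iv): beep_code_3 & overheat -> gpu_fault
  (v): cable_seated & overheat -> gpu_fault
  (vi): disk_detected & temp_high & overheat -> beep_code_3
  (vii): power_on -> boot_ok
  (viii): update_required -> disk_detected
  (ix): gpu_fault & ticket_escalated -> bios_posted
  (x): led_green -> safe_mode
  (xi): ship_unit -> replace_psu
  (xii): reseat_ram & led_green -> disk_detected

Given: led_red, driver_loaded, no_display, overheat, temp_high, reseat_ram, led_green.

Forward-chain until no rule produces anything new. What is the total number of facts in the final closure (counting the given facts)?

[1] (i) [overheat & temp_high -> ticket_escalated]; (x) [led_green -> safe_mode]; (xii) [reseat_ram & led_green -> disk_detected]. ⇒ new: ticket_escalated, safe_mode, disk_detected.
[2] (ii) [ticket_escalated -> fan_spinning]; (vi) [disk_detected & temp_high & overheat -> beep_code_3]. ⇒ new: fan_spinning, beep_code_3.
[3] (iv) [beep_code_3 & overheat -> gpu_fault]. ⇒ new: gpu_fault.
[4] (iii) [gpu_fault & fan_spinning -> psu_ok]; (ix) [gpu_fault & ticket_escalated -> bios_posted]. ⇒ new: psu_ok, bios_posted.
Closure: {beep_code_3, bios_posted, disk_detected, driver_loaded, fan_spinning, gpu_fault, led_green, led_red, no_display, overheat, psu_ok, reseat_ram, safe_mode, temp_high, ticket_escalated} — 15 facts.

15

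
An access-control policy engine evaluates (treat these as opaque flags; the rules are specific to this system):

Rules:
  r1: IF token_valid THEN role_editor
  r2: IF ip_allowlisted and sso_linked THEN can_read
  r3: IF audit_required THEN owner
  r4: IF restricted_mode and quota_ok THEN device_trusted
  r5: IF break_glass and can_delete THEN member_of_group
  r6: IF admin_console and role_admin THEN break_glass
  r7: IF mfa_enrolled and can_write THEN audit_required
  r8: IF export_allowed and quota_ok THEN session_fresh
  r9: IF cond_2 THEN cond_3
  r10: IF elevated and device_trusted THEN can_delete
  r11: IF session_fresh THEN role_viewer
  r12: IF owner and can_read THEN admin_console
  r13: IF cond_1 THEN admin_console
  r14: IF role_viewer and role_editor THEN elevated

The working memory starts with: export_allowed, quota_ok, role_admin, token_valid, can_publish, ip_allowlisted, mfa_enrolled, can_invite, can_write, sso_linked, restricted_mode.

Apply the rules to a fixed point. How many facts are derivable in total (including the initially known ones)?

Round 1: r1 [IF token_valid THEN role_editor]; r2 [IF ip_allowlisted and sso_linked THEN can_read]; r4 [IF restricted_mode and quota_ok THEN device_trusted]; r7 [IF mfa_enrolled and can_write THEN audit_required]; r8 [IF export_allowed and quota_ok THEN session_fresh]. New: role_editor, can_read, device_trusted, audit_required, session_fresh.
Round 2: r3 [IF audit_required THEN owner]; r11 [IF session_fresh THEN role_viewer]. New: owner, role_viewer.
Round 3: r12 [IF owner and can_read THEN admin_console]; r14 [IF role_viewer and role_editor THEN elevated]. New: admin_console, elevated.
Round 4: r6 [IF admin_console and role_admin THEN break_glass]; r10 [IF elevated and device_trusted THEN can_delete]. New: break_glass, can_delete.
Round 5: r5 [IF break_glass and can_delete THEN member_of_group]. New: member_of_group.
Closure: {admin_console, audit_required, break_glass, can_delete, can_invite, can_publish, can_read, can_write, device_trusted, elevated, export_allowed, ip_allowlisted, member_of_group, mfa_enrolled, owner, quota_ok, restricted_mode, role_admin, role_editor, role_viewer, session_fresh, sso_linked, token_valid} — 23 facts.

23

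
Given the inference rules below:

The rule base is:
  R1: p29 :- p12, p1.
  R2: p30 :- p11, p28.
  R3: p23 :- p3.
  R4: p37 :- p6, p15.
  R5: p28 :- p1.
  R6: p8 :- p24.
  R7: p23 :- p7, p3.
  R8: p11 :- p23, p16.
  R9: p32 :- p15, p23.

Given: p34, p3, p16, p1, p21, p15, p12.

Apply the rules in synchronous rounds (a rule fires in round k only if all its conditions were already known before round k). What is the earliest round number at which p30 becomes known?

3

Round 1 fires R1, R3, R5, giving p29, p23, p28.
Round 2 fires R8, R9, giving p11, p32.
Round 3 fires R2, giving p30.
p30 first appears in round 3.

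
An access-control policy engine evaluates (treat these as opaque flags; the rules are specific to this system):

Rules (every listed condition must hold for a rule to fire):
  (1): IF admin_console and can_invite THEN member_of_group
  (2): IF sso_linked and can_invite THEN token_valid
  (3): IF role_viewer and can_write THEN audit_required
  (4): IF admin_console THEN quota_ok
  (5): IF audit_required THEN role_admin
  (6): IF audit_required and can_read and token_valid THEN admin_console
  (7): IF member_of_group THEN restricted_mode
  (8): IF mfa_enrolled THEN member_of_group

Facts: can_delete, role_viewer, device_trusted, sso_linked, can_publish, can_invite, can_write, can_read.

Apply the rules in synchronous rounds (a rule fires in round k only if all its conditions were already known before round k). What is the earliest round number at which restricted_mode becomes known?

[1] (2) [IF sso_linked and can_invite THEN token_valid]; (3) [IF role_viewer and can_write THEN audit_required]. ⇒ new: token_valid, audit_required.
[2] (5) [IF audit_required THEN role_admin]; (6) [IF audit_required and can_read and token_valid THEN admin_console]. ⇒ new: role_admin, admin_console.
[3] (1) [IF admin_console and can_invite THEN member_of_group]; (4) [IF admin_console THEN quota_ok]. ⇒ new: member_of_group, quota_ok.
[4] (7) [IF member_of_group THEN restricted_mode]. ⇒ new: restricted_mode.
restricted_mode first appears in round 4.

4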